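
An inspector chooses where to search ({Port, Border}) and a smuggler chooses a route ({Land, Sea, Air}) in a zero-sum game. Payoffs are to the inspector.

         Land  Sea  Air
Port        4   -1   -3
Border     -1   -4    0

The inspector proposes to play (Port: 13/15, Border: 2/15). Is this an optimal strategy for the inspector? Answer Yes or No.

No

Against Land this mix gives (13/15)·4 + (2/15)·(-1) = 10/3.
Against Sea this mix gives (13/15)·(-1) + (2/15)·(-4) = -7/5.
Against Air this mix gives (13/15)·(-3) + (2/15)·0 = -13/5.
The smuggler will play Air, holding the inspector to -13/5. Shifting weight toward the row that does better against Air would raise this floor (the equalizing mix achieves -2 against both Air and Sea), so the proposed strategy is not optimal.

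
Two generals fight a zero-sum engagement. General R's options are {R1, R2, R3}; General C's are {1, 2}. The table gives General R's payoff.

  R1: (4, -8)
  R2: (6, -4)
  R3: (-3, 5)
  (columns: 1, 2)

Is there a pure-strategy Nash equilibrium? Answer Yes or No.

No

Row minima: R1 → -8, R2 → -4, R3 → -3; maximin = -3.
Column maxima: 1 → 6, 2 → 5; minimax = 5.
-3 ≠ 5, so no pure-strategy equilibrium exists.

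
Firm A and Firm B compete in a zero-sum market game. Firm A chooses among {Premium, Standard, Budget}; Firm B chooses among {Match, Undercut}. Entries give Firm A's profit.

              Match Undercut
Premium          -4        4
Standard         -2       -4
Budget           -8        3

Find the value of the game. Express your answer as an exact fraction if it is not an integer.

-12/5

Row minima: Premium → -4, Standard → -4, Budget → -8; maximin = -4.
Column maxima: Match → -2, Undercut → 4; minimax = -2.
-4 ≠ -2, so there is no saddle point; optimal play is mixed.
Budget is strictly dominated by Premium, so Firm A never plays it.
On the remaining 2×2 (Premium, Standard vs Match, Undercut):
Let Firm A play Premium with probability p. Expected payoff against Match: (-4)p + (-2)(1−p) = −2p − 2; against Undercut: 4p + (-4)(1−p) = 8p − 4.
Setting these equal: −2p − 2 = 8p − 4 ⇒ −10p = -2 ⇒ p = 1/5, and the value is (-2)·(1/5) − 2 = -12/5.
For Firm B: with q = P(Match), equating Premium's and Standard's payoffs gives −8q + 4 = 2q − 4 ⇒ q = 4/5.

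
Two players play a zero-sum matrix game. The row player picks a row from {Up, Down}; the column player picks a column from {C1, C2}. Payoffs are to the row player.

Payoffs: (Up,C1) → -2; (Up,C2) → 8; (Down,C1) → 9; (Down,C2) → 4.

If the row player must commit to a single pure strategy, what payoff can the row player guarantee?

Row minima: Up → -2, Down → 4.
The best of these is 4.

4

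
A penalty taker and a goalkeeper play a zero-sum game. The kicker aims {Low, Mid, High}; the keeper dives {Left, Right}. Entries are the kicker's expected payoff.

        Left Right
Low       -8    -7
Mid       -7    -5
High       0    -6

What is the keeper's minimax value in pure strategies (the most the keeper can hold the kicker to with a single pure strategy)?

Column maxima: Left → 0, Right → -5.
The smallest of these is -5.

-5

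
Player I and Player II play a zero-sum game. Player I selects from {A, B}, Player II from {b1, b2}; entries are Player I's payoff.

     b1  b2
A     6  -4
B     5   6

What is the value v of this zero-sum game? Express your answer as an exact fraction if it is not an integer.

Row minima: A → -4, B → 5; maximin = 5.
Column maxima: b1 → 6, b2 → 6; minimax = 6.
5 ≠ 6, so there is no saddle point; optimal play is mixed.
Let Player I play A with probability p. Expected payoff against b1: 6p + 5(1−p) = p + 5; against b2: (-4)p + 6(1−p) = −10p + 6.
Setting these equal: p + 5 = −10p + 6 ⇒ 11p = 1 ⇒ p = 1/11, and the value is (1)·(1/11) + 5 = 56/11.
For Player II: with q = P(b1), equating A's and B's payoffs gives 10q − 4 = −q + 6 ⇒ q = 10/11.

56/11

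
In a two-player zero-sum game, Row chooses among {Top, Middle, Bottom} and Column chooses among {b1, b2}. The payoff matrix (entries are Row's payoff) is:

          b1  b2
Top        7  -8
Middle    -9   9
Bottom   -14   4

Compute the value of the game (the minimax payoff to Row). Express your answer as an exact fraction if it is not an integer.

Row minima: Top → -8, Middle → -9, Bottom → -14; maximin = -8.
Column maxima: b1 → 7, b2 → 9; minimax = 7.
-8 ≠ 7, so there is no saddle point; optimal play is mixed.
Bottom is strictly dominated by Middle, so Row never plays it.
On the remaining 2×2 (Top, Middle vs b1, b2):
Let Row play Top with probability p. Expected payoff against b1: 7p + (-9)(1−p) = 16p − 9; against b2: (-8)p + 9(1−p) = −17p + 9.
Setting these equal: 16p − 9 = −17p + 9 ⇒ 33p = 18 ⇒ p = 6/11, and the value is (16)·(6/11) − 9 = -3/11.
For Column: with q = P(b1), equating Top's and Middle's payoffs gives 15q − 8 = −18q + 9 ⇒ q = 17/33.

-3/11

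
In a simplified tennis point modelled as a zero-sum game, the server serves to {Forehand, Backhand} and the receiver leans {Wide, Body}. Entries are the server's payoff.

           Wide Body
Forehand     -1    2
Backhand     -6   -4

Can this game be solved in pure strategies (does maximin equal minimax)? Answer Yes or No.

Yes

Row minima: Forehand → -1, Backhand → -6; maximin = -1.
Column maxima: Wide → -1, Body → 2; minimax = -1.
maximin = minimax = -1, so a saddle point exists.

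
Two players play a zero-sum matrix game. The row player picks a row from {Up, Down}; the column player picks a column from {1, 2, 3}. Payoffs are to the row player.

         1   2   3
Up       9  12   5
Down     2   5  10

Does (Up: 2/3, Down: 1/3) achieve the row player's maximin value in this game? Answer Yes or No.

Against 1 this mix gives (2/3)·9 + (1/3)·2 = 20/3.
Against 2 this mix gives (2/3)·12 + (1/3)·5 = 29/3.
Against 3 this mix gives (2/3)·5 + (1/3)·10 = 20/3.
All of the column player's active replies (1, 3) yield 20/3, and no column does worse for the row player. The mix makes the column player indifferent and guarantees 20/3, so it is optimal.

Yes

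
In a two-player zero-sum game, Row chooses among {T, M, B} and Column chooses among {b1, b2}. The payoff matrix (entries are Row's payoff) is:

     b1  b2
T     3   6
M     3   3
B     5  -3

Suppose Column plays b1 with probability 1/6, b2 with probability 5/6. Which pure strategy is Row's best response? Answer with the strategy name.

Expected payoff of T: (1/6)·3 + (5/6)·6 = 11/2.
Expected payoff of M: (1/6)·3 + (5/6)·3 = 3.
Expected payoff of B: (1/6)·5 + (5/6)·(-3) = -5/3.
The largest is 11/2, so Row's best response is T.

T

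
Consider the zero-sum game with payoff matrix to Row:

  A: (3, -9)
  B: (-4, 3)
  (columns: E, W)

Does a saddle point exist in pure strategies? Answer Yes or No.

No

Row minima: A → -9, B → -4; maximin = -4.
Column maxima: E → 3, W → 3; minimax = 3.
-4 ≠ 3, so no pure-strategy equilibrium exists.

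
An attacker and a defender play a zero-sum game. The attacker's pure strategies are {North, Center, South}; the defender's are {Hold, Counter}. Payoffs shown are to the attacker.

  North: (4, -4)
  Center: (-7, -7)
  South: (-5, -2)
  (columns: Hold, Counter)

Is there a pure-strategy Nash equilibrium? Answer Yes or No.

No

Row minima: North → -4, Center → -7, South → -5; maximin = -4.
Column maxima: Hold → 4, Counter → -2; minimax = -2.
-4 ≠ -2, so no pure-strategy equilibrium exists.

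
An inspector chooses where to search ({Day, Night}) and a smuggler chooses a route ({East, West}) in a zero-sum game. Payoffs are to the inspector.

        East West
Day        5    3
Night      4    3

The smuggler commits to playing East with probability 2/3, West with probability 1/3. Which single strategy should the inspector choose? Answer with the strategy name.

Day

Expected payoff of Day: (2/3)·5 + (1/3)·3 = 13/3.
Expected payoff of Night: (2/3)·4 + (1/3)·3 = 11/3.
The largest is 13/3, so the inspector's best response is Day.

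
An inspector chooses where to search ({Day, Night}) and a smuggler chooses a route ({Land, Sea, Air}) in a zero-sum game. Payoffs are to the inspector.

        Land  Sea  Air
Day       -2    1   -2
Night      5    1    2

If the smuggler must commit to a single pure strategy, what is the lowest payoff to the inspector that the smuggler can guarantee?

Column maxima: Land → 5, Sea → 1, Air → 2.
The smallest of these is 1.

1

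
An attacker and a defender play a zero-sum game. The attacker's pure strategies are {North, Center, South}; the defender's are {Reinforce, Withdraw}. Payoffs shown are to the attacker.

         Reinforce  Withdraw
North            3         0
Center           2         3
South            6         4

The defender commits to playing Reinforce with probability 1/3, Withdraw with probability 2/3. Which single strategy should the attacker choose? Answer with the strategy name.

Expected payoff of North: (1/3)·3 + (2/3)·0 = 1.
Expected payoff of Center: (1/3)·2 + (2/3)·3 = 8/3.
Expected payoff of South: (1/3)·6 + (2/3)·4 = 14/3.
The largest is 14/3, so the attacker's best response is South.

South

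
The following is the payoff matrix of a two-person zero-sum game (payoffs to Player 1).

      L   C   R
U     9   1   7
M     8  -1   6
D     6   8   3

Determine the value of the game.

53/11

Row minima: U → 1, M → -1, D → 3; maximin = 3.
Column maxima: L → 9, C → 8, R → 7; minimax = 7.
3 ≠ 7, so there is no saddle point; optimal play is mixed.
M is strictly dominated by U, so Player 1 never plays it.
L is strictly dominated by R (it gives Player 1 strictly more in every row), so Player 2 never plays it.
On the remaining 2×2 (U, D vs C, R):
Let Player 1 play U with probability p. Expected payoff against C: 1p + 8(1−p) = −7p + 8; against R: 7p + 3(1−p) = 4p + 3.
Setting these equal: −7p + 8 = 4p + 3 ⇒ −11p = -5 ⇒ p = 5/11, and the value is (-7)·(5/11) + 8 = 53/11.
For Player 2: with q = P(C), equating U's and D's payoffs gives −6q + 7 = 5q + 3 ⇒ q = 4/11.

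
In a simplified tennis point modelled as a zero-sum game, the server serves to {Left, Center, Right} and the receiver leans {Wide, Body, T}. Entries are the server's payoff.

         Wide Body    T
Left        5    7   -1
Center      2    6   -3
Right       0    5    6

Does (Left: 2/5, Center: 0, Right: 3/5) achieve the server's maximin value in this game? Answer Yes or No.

No

Against Wide this mix gives (2/5)·5 + (3/5)·0 = 2.
Against Body this mix gives (2/5)·7 + (3/5)·5 = 29/5.
Against T this mix gives (2/5)·(-1) + (3/5)·6 = 16/5.
The receiver will play Wide, holding the server to 2. Shifting weight toward the row that does better against Wide would raise this floor (the equalizing mix achieves 5/2 against both Wide and T), so the proposed strategy is not optimal.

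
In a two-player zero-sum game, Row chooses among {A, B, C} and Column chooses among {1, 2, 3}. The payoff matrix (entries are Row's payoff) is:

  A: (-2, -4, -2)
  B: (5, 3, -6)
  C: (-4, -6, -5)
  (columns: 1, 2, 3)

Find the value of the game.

-30/11

Row minima: A → -4, B → -6, C → -6; maximin = -4.
Column maxima: 1 → 5, 2 → 3, 3 → -2; minimax = -2.
-4 ≠ -2, so there is no saddle point; optimal play is mixed.
C is strictly dominated by A, so Row never plays it.
1 is strictly dominated by 2 (it gives Row strictly more in every row), so Column never plays it.
On the remaining 2×2 (A, B vs 2, 3):
Let Row play A with probability p. Expected payoff against 2: (-4)p + 3(1−p) = −7p + 3; against 3: (-2)p + (-6)(1−p) = 4p − 6.
Setting these equal: −7p + 3 = 4p − 6 ⇒ −11p = -9 ⇒ p = 9/11, and the value is (-7)·(9/11) + 3 = -30/11.
For Column: with q = P(2), equating A's and B's payoffs gives −2q − 2 = 9q − 6 ⇒ q = 4/11.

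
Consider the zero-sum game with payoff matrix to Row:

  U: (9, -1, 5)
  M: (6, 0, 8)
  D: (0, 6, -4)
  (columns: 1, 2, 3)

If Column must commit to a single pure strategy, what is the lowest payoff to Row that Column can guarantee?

Column maxima: 1 → 9, 2 → 6, 3 → 8.
The smallest of these is 6.

6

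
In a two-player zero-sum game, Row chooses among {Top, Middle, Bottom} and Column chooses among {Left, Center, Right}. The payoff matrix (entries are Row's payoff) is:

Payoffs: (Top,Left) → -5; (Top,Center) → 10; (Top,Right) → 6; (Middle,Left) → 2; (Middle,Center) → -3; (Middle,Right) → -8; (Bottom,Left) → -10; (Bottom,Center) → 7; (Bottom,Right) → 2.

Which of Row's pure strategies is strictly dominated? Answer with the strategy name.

Bottom

Top gives a strictly higher payoff than Bottom against every column: -5 > -10, 10 > 7, 6 > 2.
So Bottom is strictly dominated and Row never plays it.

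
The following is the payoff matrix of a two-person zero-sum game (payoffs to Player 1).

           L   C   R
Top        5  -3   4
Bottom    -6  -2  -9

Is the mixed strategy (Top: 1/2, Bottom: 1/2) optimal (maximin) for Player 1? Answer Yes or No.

Yes

Against L this mix gives (1/2)·5 + (1/2)·(-6) = -1/2.
Against C this mix gives (1/2)·(-3) + (1/2)·(-2) = -5/2.
Against R this mix gives (1/2)·4 + (1/2)·(-9) = -5/2.
All of Player 2's active replies (C, R) yield -5/2, and no column does worse for Player 1. The mix makes Player 2 indifferent and guarantees -5/2, so it is optimal.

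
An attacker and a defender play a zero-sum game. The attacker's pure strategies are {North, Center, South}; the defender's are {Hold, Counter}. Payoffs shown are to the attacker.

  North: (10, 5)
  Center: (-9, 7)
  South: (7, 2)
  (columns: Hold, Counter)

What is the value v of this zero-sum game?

115/21

Row minima: North → 5, Center → -9, South → 2; maximin = 5.
Column maxima: Hold → 10, Counter → 7; minimax = 7.
5 ≠ 7, so there is no saddle point; optimal play is mixed.
South is strictly dominated by North, so the attacker never plays it.
On the remaining 2×2 (North, Center vs Hold, Counter):
Let the attacker play North with probability p. Expected payoff against Hold: 10p + (-9)(1−p) = 19p − 9; against Counter: 5p + 7(1−p) = −2p + 7.
Setting these equal: 19p − 9 = −2p + 7 ⇒ 21p = 16 ⇒ p = 16/21, and the value is (19)·(16/21) − 9 = 115/21.
For the defender: with q = P(Hold), equating North's and Center's payoffs gives 5q + 5 = −16q + 7 ⇒ q = 2/21.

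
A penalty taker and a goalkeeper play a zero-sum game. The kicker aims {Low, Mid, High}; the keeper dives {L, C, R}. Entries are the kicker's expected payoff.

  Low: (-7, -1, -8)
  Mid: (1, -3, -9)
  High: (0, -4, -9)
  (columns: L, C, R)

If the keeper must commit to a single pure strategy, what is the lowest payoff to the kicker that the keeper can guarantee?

-8

Column maxima: L → 1, C → -1, R → -8.
The smallest of these is -8.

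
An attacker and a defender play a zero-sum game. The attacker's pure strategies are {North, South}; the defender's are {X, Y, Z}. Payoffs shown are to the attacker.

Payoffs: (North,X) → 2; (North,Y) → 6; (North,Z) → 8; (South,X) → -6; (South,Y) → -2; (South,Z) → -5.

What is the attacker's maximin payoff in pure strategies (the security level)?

2

Row minima: North → 2, South → -6.
The best of these is 2.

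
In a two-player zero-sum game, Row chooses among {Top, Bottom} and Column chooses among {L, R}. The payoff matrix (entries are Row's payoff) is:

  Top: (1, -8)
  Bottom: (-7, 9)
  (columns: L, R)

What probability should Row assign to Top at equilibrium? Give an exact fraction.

Row minima: Top → -8, Bottom → -7; maximin = -7.
Column maxima: L → 1, R → 9; minimax = 1.
-7 ≠ 1, so there is no saddle point; optimal play is mixed.
Let Row play Top with probability p. Expected payoff against L: 1p + (-7)(1−p) = 8p − 7; against R: (-8)p + 9(1−p) = −17p + 9.
Setting these equal: 8p − 7 = −17p + 9 ⇒ 25p = 16 ⇒ p = 16/25, and the value is (8)·(16/25) − 7 = -47/25.
For Column: with q = P(L), equating Top's and Bottom's payoffs gives 9q − 8 = −16q + 9 ⇒ q = 17/25.

16/25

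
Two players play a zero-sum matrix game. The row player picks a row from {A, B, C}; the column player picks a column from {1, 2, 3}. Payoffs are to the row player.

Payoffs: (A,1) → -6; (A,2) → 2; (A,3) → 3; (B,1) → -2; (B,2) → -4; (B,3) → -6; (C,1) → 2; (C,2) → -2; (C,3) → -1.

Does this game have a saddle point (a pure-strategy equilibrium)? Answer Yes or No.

No

Row minima: A → -6, B → -6, C → -2; maximin = -2.
Column maxima: 1 → 2, 2 → 2, 3 → 3; minimax = 2.
-2 ≠ 2, so no pure-strategy equilibrium exists.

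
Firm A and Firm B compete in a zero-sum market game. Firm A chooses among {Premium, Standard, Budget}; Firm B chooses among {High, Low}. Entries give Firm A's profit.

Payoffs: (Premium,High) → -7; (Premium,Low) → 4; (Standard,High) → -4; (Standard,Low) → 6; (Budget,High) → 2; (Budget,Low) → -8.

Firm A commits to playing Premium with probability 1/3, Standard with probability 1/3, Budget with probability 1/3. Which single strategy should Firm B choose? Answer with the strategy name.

High

If Firm B plays High, Firm A's expected payoff is (1/3)·(-7) + (1/3)·(-4) + (1/3)·2 = -3.
If Firm B plays Low, Firm A's expected payoff is (1/3)·4 + (1/3)·6 + (1/3)·(-8) = 2/3.
Firm B minimizes Firm A's payoff; the smallest is -3, so the best response is High.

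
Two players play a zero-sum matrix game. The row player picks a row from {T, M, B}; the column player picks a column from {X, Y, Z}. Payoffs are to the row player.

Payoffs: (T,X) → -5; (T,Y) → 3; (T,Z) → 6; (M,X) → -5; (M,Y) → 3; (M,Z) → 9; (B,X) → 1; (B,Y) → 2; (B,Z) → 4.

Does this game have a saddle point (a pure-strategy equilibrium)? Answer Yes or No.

Row minima: T → -5, M → -5, B → 1; maximin = 1.
Column maxima: X → 1, Y → 3, Z → 9; minimax = 1.
maximin = minimax = 1, so a saddle point exists.

Yes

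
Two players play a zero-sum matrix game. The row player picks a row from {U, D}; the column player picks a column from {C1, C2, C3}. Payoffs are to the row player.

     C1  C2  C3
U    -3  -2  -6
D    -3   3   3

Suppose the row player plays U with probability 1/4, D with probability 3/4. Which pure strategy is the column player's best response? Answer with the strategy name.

If the column player plays C1, the row player's expected payoff is (1/4)·(-3) + (3/4)·(-3) = -3.
If the column player plays C2, the row player's expected payoff is (1/4)·(-2) + (3/4)·3 = 7/4.
If the column player plays C3, the row player's expected payoff is (1/4)·(-6) + (3/4)·3 = 3/4.
The column player minimizes the row player's payoff; the smallest is -3, so the best response is C1.

C1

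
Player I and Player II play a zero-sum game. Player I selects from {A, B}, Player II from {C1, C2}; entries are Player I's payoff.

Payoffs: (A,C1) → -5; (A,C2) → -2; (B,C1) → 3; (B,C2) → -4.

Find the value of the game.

-13/5

Row minima: A → -5, B → -4; maximin = -4.
Column maxima: C1 → 3, C2 → -2; minimax = -2.
-4 ≠ -2, so there is no saddle point; optimal play is mixed.
Let Player I play A with probability p. Expected payoff against C1: (-5)p + 3(1−p) = −8p + 3; against C2: (-2)p + (-4)(1−p) = 2p − 4.
Setting these equal: −8p + 3 = 2p − 4 ⇒ −10p = -7 ⇒ p = 7/10, and the value is (-8)·(7/10) + 3 = -13/5.
For Player II: with q = P(C1), equating A's and B's payoffs gives −3q − 2 = 7q − 4 ⇒ q = 1/5.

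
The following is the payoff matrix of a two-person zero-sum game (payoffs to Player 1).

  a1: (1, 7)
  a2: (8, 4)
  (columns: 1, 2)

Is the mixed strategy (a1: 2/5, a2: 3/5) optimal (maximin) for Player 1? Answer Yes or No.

Yes

Against 1 this mix gives (2/5)·1 + (3/5)·8 = 26/5.
Against 2 this mix gives (2/5)·7 + (3/5)·4 = 26/5.
All of Player 2's active replies (1, 2) yield 26/5, and no column does worse for Player 1. The mix makes Player 2 indifferent and guarantees 26/5, so it is optimal.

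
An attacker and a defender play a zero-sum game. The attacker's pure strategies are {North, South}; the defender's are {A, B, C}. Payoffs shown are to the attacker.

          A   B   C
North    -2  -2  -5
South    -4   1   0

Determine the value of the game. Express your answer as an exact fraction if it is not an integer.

Row minima: North → -5, South → -4; maximin = -4.
Column maxima: A → -2, B → 1, C → 0; minimax = -2.
-4 ≠ -2, so there is no saddle point; optimal play is mixed.
B is strictly dominated by C (it gives the attacker strictly more in every row), so the defender never plays it.
On the remaining 2×2 (North, South vs A, C):
Let the attacker play North with probability p. Expected payoff against A: (-2)p + (-4)(1−p) = 2p − 4; against C: (-5)p + 0(1−p) = −5p.
Setting these equal: 2p − 4 = −5p ⇒ 7p = 4 ⇒ p = 4/7, and the value is (2)·(4/7) − 4 = -20/7.
For the defender: with q = P(A), equating North's and South's payoffs gives 3q − 5 = −4q ⇒ q = 5/7.

-20/7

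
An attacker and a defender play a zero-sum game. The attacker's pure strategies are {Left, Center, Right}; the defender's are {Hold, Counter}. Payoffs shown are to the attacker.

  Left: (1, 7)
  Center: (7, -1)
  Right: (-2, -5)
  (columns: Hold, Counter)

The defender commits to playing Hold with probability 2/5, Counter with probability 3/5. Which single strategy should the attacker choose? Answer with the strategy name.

Left

Expected payoff of Left: (2/5)·1 + (3/5)·7 = 23/5.
Expected payoff of Center: (2/5)·7 + (3/5)·(-1) = 11/5.
Expected payoff of Right: (2/5)·(-2) + (3/5)·(-5) = -19/5.
The largest is 23/5, so the attacker's best response is Left.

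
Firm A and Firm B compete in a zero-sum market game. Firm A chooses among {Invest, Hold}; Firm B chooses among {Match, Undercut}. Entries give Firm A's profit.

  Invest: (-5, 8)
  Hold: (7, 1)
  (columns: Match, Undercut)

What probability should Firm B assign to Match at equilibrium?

7/19

Row minima: Invest → -5, Hold → 1; maximin = 1.
Column maxima: Match → 7, Undercut → 8; minimax = 7.
1 ≠ 7, so there is no saddle point; optimal play is mixed.
Let Firm A play Invest with probability p. Expected payoff against Match: (-5)p + 7(1−p) = −12p + 7; against Undercut: 8p + 1(1−p) = 7p + 1.
Setting these equal: −12p + 7 = 7p + 1 ⇒ −19p = -6 ⇒ p = 6/19, and the value is (-12)·(6/19) + 7 = 61/19.
For Firm B: with q = P(Match), equating Invest's and Hold's payoffs gives −13q + 8 = 6q + 1 ⇒ q = 7/19.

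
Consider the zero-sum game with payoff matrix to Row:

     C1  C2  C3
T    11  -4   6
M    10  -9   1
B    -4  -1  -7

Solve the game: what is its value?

Row minima: T → -4, M → -9, B → -7; maximin = -4.
Column maxima: C1 → 11, C2 → -1, C3 → 6; minimax = -1.
-4 ≠ -1, so there is no saddle point; optimal play is mixed.
M is strictly dominated by T, so Row never plays it.
C1 is strictly dominated by C3 (it gives Row strictly more in every row), so Column never plays it.
On the remaining 2×2 (T, B vs C2, C3):
Let Row play T with probability p. Expected payoff against C2: (-4)p + (-1)(1−p) = −3p − 1; against C3: 6p + (-7)(1−p) = 13p − 7.
Setting these equal: −3p − 1 = 13p − 7 ⇒ −16p = -6 ⇒ p = 3/8, and the value is (-3)·(3/8) − 1 = -17/8.
For Column: with q = P(C2), equating T's and B's payoffs gives −10q + 6 = 6q − 7 ⇒ q = 13/16.

-17/8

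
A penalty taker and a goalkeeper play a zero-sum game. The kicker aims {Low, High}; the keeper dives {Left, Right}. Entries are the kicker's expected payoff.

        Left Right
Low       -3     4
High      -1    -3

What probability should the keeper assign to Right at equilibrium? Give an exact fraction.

Row minima: Low → -3, High → -3; maximin = -3.
Column maxima: Left → -1, Right → 4; minimax = -1.
-3 ≠ -1, so there is no saddle point; optimal play is mixed.
Let the kicker play Low with probability p. Expected payoff against Left: (-3)p + (-1)(1−p) = −2p − 1; against Right: 4p + (-3)(1−p) = 7p − 3.
Setting these equal: −2p − 1 = 7p − 3 ⇒ −9p = -2 ⇒ p = 2/9, and the value is (-2)·(2/9) − 1 = -13/9.
For the keeper: with q = P(Left), equating Low's and High's payoffs gives −7q + 4 = 2q − 3 ⇒ q = 7/9.

2/9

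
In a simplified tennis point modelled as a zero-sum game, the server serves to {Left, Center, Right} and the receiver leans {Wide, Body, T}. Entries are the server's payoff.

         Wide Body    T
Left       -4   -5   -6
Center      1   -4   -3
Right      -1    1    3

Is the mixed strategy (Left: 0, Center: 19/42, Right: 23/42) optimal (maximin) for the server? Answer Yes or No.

Against Wide this mix gives (19/42)·1 + (23/42)·(-1) = -2/21.
Against Body this mix gives (19/42)·(-4) + (23/42)·1 = -53/42.
Against T this mix gives (19/42)·(-3) + (23/42)·3 = 2/7.
The receiver will play Body, holding the server to -53/42. Shifting weight toward the row that does better against Body would raise this floor (the equalizing mix achieves -3/7 against both Body and Wide), so the proposed strategy is not optimal.

No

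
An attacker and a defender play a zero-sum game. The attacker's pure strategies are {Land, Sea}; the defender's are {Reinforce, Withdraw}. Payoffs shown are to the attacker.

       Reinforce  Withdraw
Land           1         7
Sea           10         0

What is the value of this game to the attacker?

35/8

Row minima: Land → 1, Sea → 0; maximin = 1.
Column maxima: Reinforce → 10, Withdraw → 7; minimax = 7.
1 ≠ 7, so there is no saddle point; optimal play is mixed.
Let the attacker play Land with probability p. Expected payoff against Reinforce: 1p + 10(1−p) = −9p + 10; against Withdraw: 7p + 0(1−p) = 7p.
Setting these equal: −9p + 10 = 7p ⇒ −16p = -10 ⇒ p = 5/8, and the value is (-9)·(5/8) + 10 = 35/8.
For the defender: with q = P(Reinforce), equating Land's and Sea's payoffs gives −6q + 7 = 10q ⇒ q = 7/16.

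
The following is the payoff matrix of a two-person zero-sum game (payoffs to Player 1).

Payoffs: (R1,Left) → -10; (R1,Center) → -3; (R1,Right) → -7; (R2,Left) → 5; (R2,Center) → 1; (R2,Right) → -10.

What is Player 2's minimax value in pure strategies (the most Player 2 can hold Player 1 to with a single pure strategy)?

Column maxima: Left → 5, Center → 1, Right → -7.
The smallest of these is -7.

-7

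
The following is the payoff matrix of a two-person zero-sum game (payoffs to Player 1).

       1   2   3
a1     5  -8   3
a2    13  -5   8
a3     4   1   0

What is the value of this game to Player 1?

4/7

Row minima: a1 → -8, a2 → -5, a3 → 0; maximin = 0.
Column maxima: 1 → 13, 2 → 1, 3 → 8; minimax = 1.
0 ≠ 1, so there is no saddle point; optimal play is mixed.
a1 is strictly dominated by a2, so Player 1 never plays it.
1 is strictly dominated by 2 (it gives Player 1 strictly more in every row), so Player 2 never plays it.
On the remaining 2×2 (a2, a3 vs 2, 3):
Let Player 1 play a2 with probability p. Expected payoff against 2: (-5)p + 1(1−p) = −6p + 1; against 3: 8p + 0(1−p) = 8p.
Setting these equal: −6p + 1 = 8p ⇒ −14p = -1 ⇒ p = 1/14, and the value is (-6)·(1/14) + 1 = 4/7.
For Player 2: with q = P(2), equating a2's and a3's payoffs gives −13q + 8 = q ⇒ q = 4/7.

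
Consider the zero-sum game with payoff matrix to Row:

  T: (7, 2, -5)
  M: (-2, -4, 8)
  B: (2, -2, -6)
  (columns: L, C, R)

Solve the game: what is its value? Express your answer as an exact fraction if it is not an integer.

-4/19

Row minima: T → -5, M → -4, B → -6; maximin = -4.
Column maxima: L → 7, C → 2, R → 8; minimax = 2.
-4 ≠ 2, so there is no saddle point; optimal play is mixed.
B is strictly dominated by T, so Row never plays it.
L is strictly dominated by C (it gives Row strictly more in every row), so Column never plays it.
On the remaining 2×2 (T, M vs C, R):
Let Row play T with probability p. Expected payoff against C: 2p + (-4)(1−p) = 6p − 4; against R: (-5)p + 8(1−p) = −13p + 8.
Setting these equal: 6p − 4 = −13p + 8 ⇒ 19p = 12 ⇒ p = 12/19, and the value is (6)·(12/19) − 4 = -4/19.
For Column: with q = P(C), equating T's and M's payoffs gives 7q − 5 = −12q + 8 ⇒ q = 13/19.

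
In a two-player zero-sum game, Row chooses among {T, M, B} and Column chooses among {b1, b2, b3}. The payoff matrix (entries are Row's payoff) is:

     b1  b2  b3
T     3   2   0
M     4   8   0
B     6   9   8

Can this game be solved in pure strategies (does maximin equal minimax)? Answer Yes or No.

Yes

Row minima: T → 0, M → 0, B → 6; maximin = 6.
Column maxima: b1 → 6, b2 → 9, b3 → 8; minimax = 6.
maximin = minimax = 6, so a saddle point exists.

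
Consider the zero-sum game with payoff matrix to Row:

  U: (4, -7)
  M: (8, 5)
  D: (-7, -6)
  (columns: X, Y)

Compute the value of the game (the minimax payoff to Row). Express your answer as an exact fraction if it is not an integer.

Row minima: U → -7, M → 5, D → -7; maximin = 5.
Column maxima: X → 8, Y → 5; minimax = 5.
Since maximin = minimax = 5, there is a saddle point and the value is 5.

5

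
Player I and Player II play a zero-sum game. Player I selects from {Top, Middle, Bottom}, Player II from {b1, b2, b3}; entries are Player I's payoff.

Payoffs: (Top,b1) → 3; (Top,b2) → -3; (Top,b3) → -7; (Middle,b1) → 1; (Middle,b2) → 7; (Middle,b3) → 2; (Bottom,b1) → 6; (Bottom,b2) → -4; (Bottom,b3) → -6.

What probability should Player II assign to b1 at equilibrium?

Row minima: Top → -7, Middle → 1, Bottom → -6; maximin = 1.
Column maxima: b1 → 6, b2 → 7, b3 → 2; minimax = 2.
1 ≠ 2, so there is no saddle point; optimal play is mixed.
b2 is strictly dominated by b3 (it gives Player I strictly more in every row), so Player II never plays it.
With b2 eliminated, Top is strictly dominated by Bottom (Bottom gives Player I strictly more in every remaining column), so Player I never plays it.
On the remaining 2×2 (Middle, Bottom vs b1, b3):
Let Player I play Middle with probability p. Expected payoff against b1: 1p + 6(1−p) = −5p + 6; against b3: 2p + (-6)(1−p) = 8p − 6.
Setting these equal: −5p + 6 = 8p − 6 ⇒ −13p = -12 ⇒ p = 12/13, and the value is (-5)·(12/13) + 6 = 18/13.
For Player II: with q = P(b1), equating Middle's and Bottom's payoffs gives −q + 2 = 12q − 6 ⇒ q = 8/13.

8/13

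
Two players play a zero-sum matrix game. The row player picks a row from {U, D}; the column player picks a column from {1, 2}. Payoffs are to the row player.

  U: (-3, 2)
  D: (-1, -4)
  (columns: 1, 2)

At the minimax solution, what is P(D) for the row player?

Row minima: U → -3, D → -4; maximin = -3.
Column maxima: 1 → -1, 2 → 2; minimax = -1.
-3 ≠ -1, so there is no saddle point; optimal play is mixed.
Let the row player play U with probability p. Expected payoff against 1: (-3)p + (-1)(1−p) = −2p − 1; against 2: 2p + (-4)(1−p) = 6p − 4.
Setting these equal: −2p − 1 = 6p − 4 ⇒ −8p = -3 ⇒ p = 3/8, and the value is (-2)·(3/8) − 1 = -7/4.
For the column player: with q = P(1), equating U's and D's payoffs gives −5q + 2 = 3q − 4 ⇒ q = 3/4.

5/8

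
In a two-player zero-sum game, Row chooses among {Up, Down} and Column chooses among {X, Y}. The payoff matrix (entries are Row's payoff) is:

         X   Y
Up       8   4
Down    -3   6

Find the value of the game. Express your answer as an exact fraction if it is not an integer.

60/13

Row minima: Up → 4, Down → -3; maximin = 4.
Column maxima: X → 8, Y → 6; minimax = 6.
4 ≠ 6, so there is no saddle point; optimal play is mixed.
Let Row play Up with probability p. Expected payoff against X: 8p + (-3)(1−p) = 11p − 3; against Y: 4p + 6(1−p) = −2p + 6.
Setting these equal: 11p − 3 = −2p + 6 ⇒ 13p = 9 ⇒ p = 9/13, and the value is (11)·(9/13) − 3 = 60/13.
For Column: with q = P(X), equating Up's and Down's payoffs gives 4q + 4 = −9q + 6 ⇒ q = 2/13.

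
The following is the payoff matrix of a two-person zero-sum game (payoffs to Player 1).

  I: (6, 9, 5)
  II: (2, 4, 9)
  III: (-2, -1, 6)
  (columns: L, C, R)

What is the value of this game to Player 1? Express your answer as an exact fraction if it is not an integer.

Row minima: I → 5, II → 2, III → -2; maximin = 5.
Column maxima: L → 6, C → 9, R → 9; minimax = 6.
5 ≠ 6, so there is no saddle point; optimal play is mixed.
III is strictly dominated by II, so Player 1 never plays it.
C is strictly dominated by L (it gives Player 1 strictly more in every row), so Player 2 never plays it.
On the remaining 2×2 (I, II vs L, R):
Let Player 1 play I with probability p. Expected payoff against L: 6p + 2(1−p) = 4p + 2; against R: 5p + 9(1−p) = −4p + 9.
Setting these equal: 4p + 2 = −4p + 9 ⇒ 8p = 7 ⇒ p = 7/8, and the value is (4)·(7/8) + 2 = 11/2.
For Player 2: with q = P(L), equating I's and II's payoffs gives q + 5 = −7q + 9 ⇒ q = 1/2.

11/2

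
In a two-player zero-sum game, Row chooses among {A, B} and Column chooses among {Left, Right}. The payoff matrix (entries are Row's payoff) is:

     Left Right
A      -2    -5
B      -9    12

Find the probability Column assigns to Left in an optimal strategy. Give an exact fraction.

Row minima: A → -5, B → -9; maximin = -5.
Column maxima: Left → -2, Right → 12; minimax = -2.
-5 ≠ -2, so there is no saddle point; optimal play is mixed.
Let Row play A with probability p. Expected payoff against Left: (-2)p + (-9)(1−p) = 7p − 9; against Right: (-5)p + 12(1−p) = −17p + 12.
Setting these equal: 7p − 9 = −17p + 12 ⇒ 24p = 21 ⇒ p = 7/8, and the value is (7)·(7/8) − 9 = -23/8.
For Column: with q = P(Left), equating A's and B's payoffs gives 3q − 5 = −21q + 12 ⇒ q = 17/24.

17/24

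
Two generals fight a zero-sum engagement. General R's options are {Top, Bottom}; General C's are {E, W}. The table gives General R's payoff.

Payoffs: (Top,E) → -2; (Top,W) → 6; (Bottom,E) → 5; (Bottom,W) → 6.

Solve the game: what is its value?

Row minima: Top → -2, Bottom → 5; maximin = 5.
Column maxima: E → 5, W → 6; minimax = 5.
Since maximin = minimax = 5, there is a saddle point and the value is 5.

5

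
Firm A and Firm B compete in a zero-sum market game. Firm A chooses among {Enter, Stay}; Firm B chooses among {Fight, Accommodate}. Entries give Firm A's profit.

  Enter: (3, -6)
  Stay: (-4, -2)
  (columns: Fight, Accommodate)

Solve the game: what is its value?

-30/11

Row minima: Enter → -6, Stay → -4; maximin = -4.
Column maxima: Fight → 3, Accommodate → -2; minimax = -2.
-4 ≠ -2, so there is no saddle point; optimal play is mixed.
Let Firm A play Enter with probability p. Expected payoff against Fight: 3p + (-4)(1−p) = 7p − 4; against Accommodate: (-6)p + (-2)(1−p) = −4p − 2.
Setting these equal: 7p − 4 = −4p − 2 ⇒ 11p = 2 ⇒ p = 2/11, and the value is (7)·(2/11) − 4 = -30/11.
For Firm B: with q = P(Fight), equating Enter's and Stay's payoffs gives 9q − 6 = −2q − 2 ⇒ q = 4/11.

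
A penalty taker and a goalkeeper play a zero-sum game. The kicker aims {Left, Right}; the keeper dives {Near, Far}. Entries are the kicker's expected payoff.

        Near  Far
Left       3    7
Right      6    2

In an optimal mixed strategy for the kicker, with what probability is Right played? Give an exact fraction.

Row minima: Left → 3, Right → 2; maximin = 3.
Column maxima: Near → 6, Far → 7; minimax = 6.
3 ≠ 6, so there is no saddle point; optimal play is mixed.
Let the kicker play Left with probability p. Expected payoff against Near: 3p + 6(1−p) = −3p + 6; against Far: 7p + 2(1−p) = 5p + 2.
Setting these equal: −3p + 6 = 5p + 2 ⇒ −8p = -4 ⇒ p = 1/2, and the value is (-3)·(1/2) + 6 = 9/2.
For the keeper: with q = P(Near), equating Left's and Right's payoffs gives −4q + 7 = 4q + 2 ⇒ q = 5/8.

1/2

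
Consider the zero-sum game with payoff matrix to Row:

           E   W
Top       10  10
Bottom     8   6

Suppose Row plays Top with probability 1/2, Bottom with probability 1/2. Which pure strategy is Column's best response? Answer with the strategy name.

W

If Column plays E, Row's expected payoff is (1/2)·10 + (1/2)·8 = 9.
If Column plays W, Row's expected payoff is (1/2)·10 + (1/2)·6 = 8.
Column minimizes Row's payoff; the smallest is 8, so the best response is W.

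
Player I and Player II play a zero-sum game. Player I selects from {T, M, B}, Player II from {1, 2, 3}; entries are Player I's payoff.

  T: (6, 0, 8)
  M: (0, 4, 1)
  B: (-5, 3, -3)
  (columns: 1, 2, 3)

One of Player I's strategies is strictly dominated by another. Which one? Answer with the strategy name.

M gives a strictly higher payoff than B against every column: 0 > -5, 4 > 3, 1 > -3.
So B is strictly dominated and Player I never plays it.

B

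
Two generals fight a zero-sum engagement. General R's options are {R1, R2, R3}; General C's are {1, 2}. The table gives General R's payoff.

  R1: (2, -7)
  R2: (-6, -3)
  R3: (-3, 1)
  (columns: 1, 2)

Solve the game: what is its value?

Row minima: R1 → -7, R2 → -6, R3 → -3; maximin = -3.
Column maxima: 1 → 2, 2 → 1; minimax = 1.
-3 ≠ 1, so there is no saddle point; optimal play is mixed.
R2 is strictly dominated by R3, so General R never plays it.
On the remaining 2×2 (R1, R3 vs 1, 2):
Let General R play R1 with probability p. Expected payoff against 1: 2p + (-3)(1−p) = 5p − 3; against 2: (-7)p + 1(1−p) = −8p + 1.
Setting these equal: 5p − 3 = −8p + 1 ⇒ 13p = 4 ⇒ p = 4/13, and the value is (5)·(4/13) − 3 = -19/13.
For General C: with q = P(1), equating R1's and R3's payoffs gives 9q − 7 = −4q + 1 ⇒ q = 8/13.

-19/13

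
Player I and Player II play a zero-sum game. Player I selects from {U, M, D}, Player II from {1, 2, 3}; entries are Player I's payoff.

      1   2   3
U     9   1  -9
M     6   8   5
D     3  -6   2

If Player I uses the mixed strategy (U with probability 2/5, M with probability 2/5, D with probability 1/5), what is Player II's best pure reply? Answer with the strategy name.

3

If Player II plays 1, Player I's expected payoff is (2/5)·9 + (2/5)·6 + (1/5)·3 = 33/5.
If Player II plays 2, Player I's expected payoff is (2/5)·1 + (2/5)·8 + (1/5)·(-6) = 12/5.
If Player II plays 3, Player I's expected payoff is (2/5)·(-9) + (2/5)·5 + (1/5)·2 = -6/5.
Player II minimizes Player I's payoff; the smallest is -6/5, so the best response is 3.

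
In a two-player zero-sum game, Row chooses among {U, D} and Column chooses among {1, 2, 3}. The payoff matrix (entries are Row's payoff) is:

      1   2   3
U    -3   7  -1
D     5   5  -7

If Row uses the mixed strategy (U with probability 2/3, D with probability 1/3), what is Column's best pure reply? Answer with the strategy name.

3

If Column plays 1, Row's expected payoff is (2/3)·(-3) + (1/3)·5 = -1/3.
If Column plays 2, Row's expected payoff is (2/3)·7 + (1/3)·5 = 19/3.
If Column plays 3, Row's expected payoff is (2/3)·(-1) + (1/3)·(-7) = -3.
Column minimizes Row's payoff; the smallest is -3, so the best response is 3.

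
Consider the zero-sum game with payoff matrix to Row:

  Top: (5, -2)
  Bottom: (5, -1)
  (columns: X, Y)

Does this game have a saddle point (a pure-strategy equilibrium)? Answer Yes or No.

Row minima: Top → -2, Bottom → -1; maximin = -1.
Column maxima: X → 5, Y → -1; minimax = -1.
maximin = minimax = -1, so a saddle point exists.

Yes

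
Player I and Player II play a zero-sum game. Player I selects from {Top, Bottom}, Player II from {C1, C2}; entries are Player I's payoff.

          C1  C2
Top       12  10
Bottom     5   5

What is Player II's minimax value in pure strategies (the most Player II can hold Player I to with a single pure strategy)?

10

Column maxima: C1 → 12, C2 → 10.
The smallest of these is 10.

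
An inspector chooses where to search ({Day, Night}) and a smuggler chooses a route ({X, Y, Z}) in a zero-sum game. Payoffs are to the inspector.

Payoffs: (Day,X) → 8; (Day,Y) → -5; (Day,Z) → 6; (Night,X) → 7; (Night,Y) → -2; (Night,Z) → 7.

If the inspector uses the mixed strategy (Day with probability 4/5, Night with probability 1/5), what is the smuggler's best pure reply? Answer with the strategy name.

Y

If the smuggler plays X, the inspector's expected payoff is (4/5)·8 + (1/5)·7 = 39/5.
If the smuggler plays Y, the inspector's expected payoff is (4/5)·(-5) + (1/5)·(-2) = -22/5.
If the smuggler plays Z, the inspector's expected payoff is (4/5)·6 + (1/5)·7 = 31/5.
The smuggler minimizes the inspector's payoff; the smallest is -22/5, so the best response is Y.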